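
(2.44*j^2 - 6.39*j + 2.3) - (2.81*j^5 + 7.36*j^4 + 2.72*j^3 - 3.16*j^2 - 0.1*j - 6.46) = -2.81*j^5 - 7.36*j^4 - 2.72*j^3 + 5.6*j^2 - 6.29*j + 8.76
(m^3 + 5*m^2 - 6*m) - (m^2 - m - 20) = m^3 + 4*m^2 - 5*m + 20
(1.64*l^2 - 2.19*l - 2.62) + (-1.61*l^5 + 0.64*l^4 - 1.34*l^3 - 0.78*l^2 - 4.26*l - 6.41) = -1.61*l^5 + 0.64*l^4 - 1.34*l^3 + 0.86*l^2 - 6.45*l - 9.03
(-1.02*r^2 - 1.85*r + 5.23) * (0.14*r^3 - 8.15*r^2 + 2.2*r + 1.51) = -0.1428*r^5 + 8.054*r^4 + 13.5657*r^3 - 48.2347*r^2 + 8.7125*r + 7.8973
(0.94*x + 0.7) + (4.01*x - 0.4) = 4.95*x + 0.3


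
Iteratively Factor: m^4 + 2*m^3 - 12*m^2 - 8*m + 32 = (m + 4)*(m^3 - 2*m^2 - 4*m + 8) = (m - 2)*(m + 4)*(m^2 - 4) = (m - 2)^2*(m + 4)*(m + 2)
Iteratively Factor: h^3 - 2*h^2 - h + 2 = (h - 2)*(h^2 - 1) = (h - 2)*(h - 1)*(h + 1)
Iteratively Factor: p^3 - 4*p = (p - 2)*(p^2 + 2*p) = (p - 2)*(p + 2)*(p)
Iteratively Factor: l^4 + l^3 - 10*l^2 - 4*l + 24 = (l - 2)*(l^3 + 3*l^2 - 4*l - 12) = (l - 2)^2*(l^2 + 5*l + 6) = (l - 2)^2*(l + 3)*(l + 2)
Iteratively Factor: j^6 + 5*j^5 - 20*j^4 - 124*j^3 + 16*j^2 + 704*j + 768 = (j + 2)*(j^5 + 3*j^4 - 26*j^3 - 72*j^2 + 160*j + 384) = (j + 2)*(j + 4)*(j^4 - j^3 - 22*j^2 + 16*j + 96) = (j + 2)^2*(j + 4)*(j^3 - 3*j^2 - 16*j + 48) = (j - 3)*(j + 2)^2*(j + 4)*(j^2 - 16) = (j - 4)*(j - 3)*(j + 2)^2*(j + 4)*(j + 4)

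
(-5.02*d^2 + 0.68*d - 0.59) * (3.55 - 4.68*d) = 23.4936*d^3 - 21.0034*d^2 + 5.1752*d - 2.0945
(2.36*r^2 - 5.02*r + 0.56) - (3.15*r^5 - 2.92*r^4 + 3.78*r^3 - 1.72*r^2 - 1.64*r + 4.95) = -3.15*r^5 + 2.92*r^4 - 3.78*r^3 + 4.08*r^2 - 3.38*r - 4.39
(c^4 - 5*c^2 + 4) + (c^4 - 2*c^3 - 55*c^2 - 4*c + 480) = 2*c^4 - 2*c^3 - 60*c^2 - 4*c + 484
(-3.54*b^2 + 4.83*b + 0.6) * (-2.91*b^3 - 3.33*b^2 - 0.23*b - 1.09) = 10.3014*b^5 - 2.2671*b^4 - 17.0157*b^3 + 0.7497*b^2 - 5.4027*b - 0.654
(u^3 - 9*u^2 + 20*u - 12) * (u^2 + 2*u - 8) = u^5 - 7*u^4 - 6*u^3 + 100*u^2 - 184*u + 96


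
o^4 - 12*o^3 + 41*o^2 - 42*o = o*(o - 7)*(o - 3)*(o - 2)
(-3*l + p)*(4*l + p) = -12*l^2 + l*p + p^2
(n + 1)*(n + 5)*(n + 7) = n^3 + 13*n^2 + 47*n + 35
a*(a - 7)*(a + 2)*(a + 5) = a^4 - 39*a^2 - 70*a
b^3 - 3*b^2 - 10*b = b*(b - 5)*(b + 2)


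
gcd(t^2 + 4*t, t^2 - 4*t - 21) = 1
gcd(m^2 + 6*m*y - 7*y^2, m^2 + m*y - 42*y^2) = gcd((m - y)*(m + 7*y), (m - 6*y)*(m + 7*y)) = m + 7*y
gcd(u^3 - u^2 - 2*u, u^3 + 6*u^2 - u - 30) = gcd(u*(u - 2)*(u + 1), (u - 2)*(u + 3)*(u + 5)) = u - 2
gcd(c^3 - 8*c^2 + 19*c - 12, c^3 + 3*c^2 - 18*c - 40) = c - 4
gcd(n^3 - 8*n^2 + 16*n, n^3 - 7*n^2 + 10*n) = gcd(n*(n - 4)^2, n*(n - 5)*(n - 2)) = n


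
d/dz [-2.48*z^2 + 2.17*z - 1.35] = 2.17 - 4.96*z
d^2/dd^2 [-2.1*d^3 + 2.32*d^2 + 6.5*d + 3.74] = 4.64 - 12.6*d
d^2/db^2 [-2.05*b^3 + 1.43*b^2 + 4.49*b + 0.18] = 2.86 - 12.3*b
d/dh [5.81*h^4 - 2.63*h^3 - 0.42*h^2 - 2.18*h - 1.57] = 23.24*h^3 - 7.89*h^2 - 0.84*h - 2.18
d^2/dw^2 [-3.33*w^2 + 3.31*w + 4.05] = -6.66000000000000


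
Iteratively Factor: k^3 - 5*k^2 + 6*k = (k - 2)*(k^2 - 3*k) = k*(k - 2)*(k - 3)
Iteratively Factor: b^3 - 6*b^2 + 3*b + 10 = (b - 2)*(b^2 - 4*b - 5) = (b - 5)*(b - 2)*(b + 1)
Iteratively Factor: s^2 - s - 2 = (s - 2)*(s + 1)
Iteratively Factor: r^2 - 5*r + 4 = (r - 1)*(r - 4)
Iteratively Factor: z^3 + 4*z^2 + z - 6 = (z + 3)*(z^2 + z - 2) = (z + 2)*(z + 3)*(z - 1)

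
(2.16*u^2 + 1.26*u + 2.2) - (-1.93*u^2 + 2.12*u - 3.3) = 4.09*u^2 - 0.86*u + 5.5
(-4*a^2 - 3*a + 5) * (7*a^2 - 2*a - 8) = -28*a^4 - 13*a^3 + 73*a^2 + 14*a - 40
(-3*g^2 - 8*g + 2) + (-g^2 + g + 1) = -4*g^2 - 7*g + 3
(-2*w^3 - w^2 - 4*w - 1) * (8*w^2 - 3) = -16*w^5 - 8*w^4 - 26*w^3 - 5*w^2 + 12*w + 3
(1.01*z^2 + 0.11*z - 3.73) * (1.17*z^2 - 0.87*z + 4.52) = 1.1817*z^4 - 0.75*z^3 + 0.1054*z^2 + 3.7423*z - 16.8596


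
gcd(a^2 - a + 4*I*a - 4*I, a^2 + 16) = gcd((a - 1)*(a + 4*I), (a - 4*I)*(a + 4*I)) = a + 4*I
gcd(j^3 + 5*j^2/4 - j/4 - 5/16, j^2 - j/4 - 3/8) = j + 1/2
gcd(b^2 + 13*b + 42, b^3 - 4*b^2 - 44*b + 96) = b + 6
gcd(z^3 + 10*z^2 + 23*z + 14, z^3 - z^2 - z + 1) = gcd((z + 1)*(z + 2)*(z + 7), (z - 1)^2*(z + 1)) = z + 1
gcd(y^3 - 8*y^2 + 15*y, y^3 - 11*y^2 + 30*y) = y^2 - 5*y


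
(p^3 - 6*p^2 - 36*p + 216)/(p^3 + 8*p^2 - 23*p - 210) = (p^2 - 12*p + 36)/(p^2 + 2*p - 35)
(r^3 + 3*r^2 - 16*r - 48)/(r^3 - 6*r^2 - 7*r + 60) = (r + 4)/(r - 5)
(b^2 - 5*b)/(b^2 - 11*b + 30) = b/(b - 6)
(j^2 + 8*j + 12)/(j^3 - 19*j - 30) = (j + 6)/(j^2 - 2*j - 15)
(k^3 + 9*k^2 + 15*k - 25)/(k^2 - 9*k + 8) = (k^2 + 10*k + 25)/(k - 8)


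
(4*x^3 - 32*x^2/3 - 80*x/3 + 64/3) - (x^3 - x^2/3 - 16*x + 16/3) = 3*x^3 - 31*x^2/3 - 32*x/3 + 16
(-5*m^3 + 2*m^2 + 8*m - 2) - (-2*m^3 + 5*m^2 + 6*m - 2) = -3*m^3 - 3*m^2 + 2*m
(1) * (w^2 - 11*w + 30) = w^2 - 11*w + 30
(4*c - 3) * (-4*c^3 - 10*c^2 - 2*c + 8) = -16*c^4 - 28*c^3 + 22*c^2 + 38*c - 24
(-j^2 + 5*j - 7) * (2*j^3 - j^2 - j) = -2*j^5 + 11*j^4 - 18*j^3 + 2*j^2 + 7*j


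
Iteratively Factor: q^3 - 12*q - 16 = (q + 2)*(q^2 - 2*q - 8) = (q + 2)^2*(q - 4)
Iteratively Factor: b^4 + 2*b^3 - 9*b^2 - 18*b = (b)*(b^3 + 2*b^2 - 9*b - 18) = b*(b - 3)*(b^2 + 5*b + 6) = b*(b - 3)*(b + 2)*(b + 3)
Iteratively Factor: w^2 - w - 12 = (w + 3)*(w - 4)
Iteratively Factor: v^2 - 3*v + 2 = (v - 2)*(v - 1)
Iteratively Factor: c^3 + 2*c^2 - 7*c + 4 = (c + 4)*(c^2 - 2*c + 1) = (c - 1)*(c + 4)*(c - 1)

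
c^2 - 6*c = c*(c - 6)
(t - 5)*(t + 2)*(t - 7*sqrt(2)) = t^3 - 7*sqrt(2)*t^2 - 3*t^2 - 10*t + 21*sqrt(2)*t + 70*sqrt(2)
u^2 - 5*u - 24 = (u - 8)*(u + 3)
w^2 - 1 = (w - 1)*(w + 1)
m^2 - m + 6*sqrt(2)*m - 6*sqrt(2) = (m - 1)*(m + 6*sqrt(2))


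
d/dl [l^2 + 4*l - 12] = 2*l + 4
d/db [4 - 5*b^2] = -10*b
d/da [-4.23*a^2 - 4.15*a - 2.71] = -8.46*a - 4.15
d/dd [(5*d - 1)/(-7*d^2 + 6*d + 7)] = (35*d^2 - 14*d + 41)/(49*d^4 - 84*d^3 - 62*d^2 + 84*d + 49)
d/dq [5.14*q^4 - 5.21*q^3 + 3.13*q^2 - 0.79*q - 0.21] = 20.56*q^3 - 15.63*q^2 + 6.26*q - 0.79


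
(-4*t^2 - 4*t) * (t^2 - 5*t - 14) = -4*t^4 + 16*t^3 + 76*t^2 + 56*t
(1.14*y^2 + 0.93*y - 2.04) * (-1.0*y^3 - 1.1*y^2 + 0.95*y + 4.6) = -1.14*y^5 - 2.184*y^4 + 2.1*y^3 + 8.3715*y^2 + 2.34*y - 9.384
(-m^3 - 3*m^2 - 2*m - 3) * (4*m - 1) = -4*m^4 - 11*m^3 - 5*m^2 - 10*m + 3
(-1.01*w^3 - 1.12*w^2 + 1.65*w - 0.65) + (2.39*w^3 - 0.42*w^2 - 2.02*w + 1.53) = 1.38*w^3 - 1.54*w^2 - 0.37*w + 0.88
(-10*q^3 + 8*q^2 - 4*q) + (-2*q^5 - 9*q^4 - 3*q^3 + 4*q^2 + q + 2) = -2*q^5 - 9*q^4 - 13*q^3 + 12*q^2 - 3*q + 2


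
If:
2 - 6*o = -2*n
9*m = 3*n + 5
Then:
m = o + 2/9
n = 3*o - 1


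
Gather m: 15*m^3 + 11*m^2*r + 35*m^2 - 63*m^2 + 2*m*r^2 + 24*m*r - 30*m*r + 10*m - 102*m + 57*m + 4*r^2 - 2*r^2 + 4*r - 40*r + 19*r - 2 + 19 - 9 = 15*m^3 + m^2*(11*r - 28) + m*(2*r^2 - 6*r - 35) + 2*r^2 - 17*r + 8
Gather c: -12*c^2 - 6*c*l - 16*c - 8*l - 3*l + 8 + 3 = -12*c^2 + c*(-6*l - 16) - 11*l + 11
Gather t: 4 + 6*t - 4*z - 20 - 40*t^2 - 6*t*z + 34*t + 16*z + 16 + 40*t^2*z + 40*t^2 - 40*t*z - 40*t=40*t^2*z - 46*t*z + 12*z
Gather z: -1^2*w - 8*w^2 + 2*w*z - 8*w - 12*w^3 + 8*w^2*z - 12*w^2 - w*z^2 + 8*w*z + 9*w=-12*w^3 - 20*w^2 - w*z^2 + z*(8*w^2 + 10*w)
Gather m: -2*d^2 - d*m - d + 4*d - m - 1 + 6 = -2*d^2 + 3*d + m*(-d - 1) + 5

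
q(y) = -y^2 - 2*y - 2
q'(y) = -2*y - 2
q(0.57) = -3.46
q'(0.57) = -3.14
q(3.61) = -22.25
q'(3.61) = -9.22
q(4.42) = -30.38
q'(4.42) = -10.84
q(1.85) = -9.12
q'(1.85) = -5.70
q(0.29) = -2.66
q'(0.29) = -2.58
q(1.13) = -5.54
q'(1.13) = -4.26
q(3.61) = -22.25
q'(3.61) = -9.22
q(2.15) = -10.92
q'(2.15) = -6.30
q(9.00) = -101.00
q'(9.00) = -20.00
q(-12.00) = -122.00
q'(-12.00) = 22.00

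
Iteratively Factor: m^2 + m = (m)*(m + 1)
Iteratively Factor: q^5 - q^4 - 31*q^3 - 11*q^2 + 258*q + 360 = (q - 4)*(q^4 + 3*q^3 - 19*q^2 - 87*q - 90) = (q - 4)*(q + 2)*(q^3 + q^2 - 21*q - 45) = (q - 4)*(q + 2)*(q + 3)*(q^2 - 2*q - 15) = (q - 4)*(q + 2)*(q + 3)^2*(q - 5)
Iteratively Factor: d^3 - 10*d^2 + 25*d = (d - 5)*(d^2 - 5*d) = d*(d - 5)*(d - 5)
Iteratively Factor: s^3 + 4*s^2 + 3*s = (s + 1)*(s^2 + 3*s) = (s + 1)*(s + 3)*(s)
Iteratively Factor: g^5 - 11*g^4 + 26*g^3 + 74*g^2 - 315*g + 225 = (g - 3)*(g^4 - 8*g^3 + 2*g^2 + 80*g - 75) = (g - 3)*(g + 3)*(g^3 - 11*g^2 + 35*g - 25) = (g - 3)*(g - 1)*(g + 3)*(g^2 - 10*g + 25) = (g - 5)*(g - 3)*(g - 1)*(g + 3)*(g - 5)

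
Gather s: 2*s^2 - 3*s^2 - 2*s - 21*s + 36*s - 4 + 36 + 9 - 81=-s^2 + 13*s - 40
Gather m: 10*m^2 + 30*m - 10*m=10*m^2 + 20*m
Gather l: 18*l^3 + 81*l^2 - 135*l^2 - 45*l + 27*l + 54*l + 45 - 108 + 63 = 18*l^3 - 54*l^2 + 36*l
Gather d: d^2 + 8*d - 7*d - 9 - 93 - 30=d^2 + d - 132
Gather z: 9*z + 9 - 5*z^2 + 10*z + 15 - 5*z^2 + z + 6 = -10*z^2 + 20*z + 30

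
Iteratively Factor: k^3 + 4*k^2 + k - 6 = (k + 2)*(k^2 + 2*k - 3) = (k - 1)*(k + 2)*(k + 3)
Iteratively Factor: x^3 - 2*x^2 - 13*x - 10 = (x + 1)*(x^2 - 3*x - 10) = (x + 1)*(x + 2)*(x - 5)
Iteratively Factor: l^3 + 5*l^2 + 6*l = (l + 3)*(l^2 + 2*l) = l*(l + 3)*(l + 2)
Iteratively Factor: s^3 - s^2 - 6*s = (s + 2)*(s^2 - 3*s) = (s - 3)*(s + 2)*(s)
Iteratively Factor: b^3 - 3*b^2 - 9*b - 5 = (b - 5)*(b^2 + 2*b + 1) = (b - 5)*(b + 1)*(b + 1)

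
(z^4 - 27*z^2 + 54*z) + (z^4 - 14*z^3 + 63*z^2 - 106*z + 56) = 2*z^4 - 14*z^3 + 36*z^2 - 52*z + 56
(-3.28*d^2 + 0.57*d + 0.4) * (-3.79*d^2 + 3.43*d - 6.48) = 12.4312*d^4 - 13.4107*d^3 + 21.6935*d^2 - 2.3216*d - 2.592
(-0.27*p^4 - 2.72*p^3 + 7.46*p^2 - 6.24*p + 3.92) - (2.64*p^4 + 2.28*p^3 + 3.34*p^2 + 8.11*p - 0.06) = -2.91*p^4 - 5.0*p^3 + 4.12*p^2 - 14.35*p + 3.98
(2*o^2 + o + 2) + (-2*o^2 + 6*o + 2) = 7*o + 4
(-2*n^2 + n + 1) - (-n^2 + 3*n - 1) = -n^2 - 2*n + 2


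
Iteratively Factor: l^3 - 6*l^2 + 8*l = (l)*(l^2 - 6*l + 8) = l*(l - 4)*(l - 2)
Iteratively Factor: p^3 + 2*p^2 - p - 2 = (p + 1)*(p^2 + p - 2) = (p - 1)*(p + 1)*(p + 2)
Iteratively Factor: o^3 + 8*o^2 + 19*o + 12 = (o + 1)*(o^2 + 7*o + 12) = (o + 1)*(o + 4)*(o + 3)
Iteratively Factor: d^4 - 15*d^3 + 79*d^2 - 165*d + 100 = (d - 5)*(d^3 - 10*d^2 + 29*d - 20) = (d - 5)*(d - 4)*(d^2 - 6*d + 5) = (d - 5)^2*(d - 4)*(d - 1)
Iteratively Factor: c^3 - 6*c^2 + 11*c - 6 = (c - 1)*(c^2 - 5*c + 6) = (c - 2)*(c - 1)*(c - 3)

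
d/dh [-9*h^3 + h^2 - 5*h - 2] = -27*h^2 + 2*h - 5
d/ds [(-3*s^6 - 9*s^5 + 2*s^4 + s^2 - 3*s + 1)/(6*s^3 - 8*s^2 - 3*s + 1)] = s*(-54*s^7 - 12*s^6 + 273*s^5 + 58*s^4 - 69*s^3 + 44*s^2 - 45*s + 18)/(36*s^6 - 96*s^5 + 28*s^4 + 60*s^3 - 7*s^2 - 6*s + 1)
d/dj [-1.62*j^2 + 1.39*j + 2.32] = 1.39 - 3.24*j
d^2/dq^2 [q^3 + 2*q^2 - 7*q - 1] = 6*q + 4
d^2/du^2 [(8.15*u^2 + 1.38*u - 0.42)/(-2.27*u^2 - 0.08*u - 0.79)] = (-11.261924*u^3 + 100.677678*u^2 + 15.306156*u - 11.499394)/(11.697083*u^6 + 1.236696*u^5 + 12.255957*u^4 + 0.861296*u^3 + 4.265289*u^2 + 0.149784*u + 0.493039)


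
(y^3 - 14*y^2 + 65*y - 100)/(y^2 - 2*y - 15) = (y^2 - 9*y + 20)/(y + 3)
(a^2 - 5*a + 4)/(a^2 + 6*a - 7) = (a - 4)/(a + 7)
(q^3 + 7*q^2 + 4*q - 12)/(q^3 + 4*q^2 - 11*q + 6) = (q + 2)/(q - 1)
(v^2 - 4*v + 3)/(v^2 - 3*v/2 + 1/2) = 2*(v - 3)/(2*v - 1)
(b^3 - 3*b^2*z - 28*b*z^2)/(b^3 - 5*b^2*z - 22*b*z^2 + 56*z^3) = b/(b - 2*z)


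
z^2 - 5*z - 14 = (z - 7)*(z + 2)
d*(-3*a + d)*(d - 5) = -3*a*d^2 + 15*a*d + d^3 - 5*d^2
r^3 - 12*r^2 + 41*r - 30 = (r - 6)*(r - 5)*(r - 1)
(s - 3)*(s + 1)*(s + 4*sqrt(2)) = s^3 - 2*s^2 + 4*sqrt(2)*s^2 - 8*sqrt(2)*s - 3*s - 12*sqrt(2)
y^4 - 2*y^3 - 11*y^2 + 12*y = y*(y - 4)*(y - 1)*(y + 3)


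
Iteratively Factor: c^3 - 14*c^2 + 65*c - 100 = (c - 5)*(c^2 - 9*c + 20) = (c - 5)*(c - 4)*(c - 5)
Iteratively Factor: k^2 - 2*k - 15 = (k - 5)*(k + 3)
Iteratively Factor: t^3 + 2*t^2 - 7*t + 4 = (t - 1)*(t^2 + 3*t - 4) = (t - 1)*(t + 4)*(t - 1)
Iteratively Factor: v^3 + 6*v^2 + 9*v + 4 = (v + 1)*(v^2 + 5*v + 4) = (v + 1)^2*(v + 4)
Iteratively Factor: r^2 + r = (r)*(r + 1)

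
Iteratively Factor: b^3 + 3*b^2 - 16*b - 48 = (b + 3)*(b^2 - 16) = (b - 4)*(b + 3)*(b + 4)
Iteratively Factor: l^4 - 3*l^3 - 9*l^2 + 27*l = (l)*(l^3 - 3*l^2 - 9*l + 27) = l*(l + 3)*(l^2 - 6*l + 9) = l*(l - 3)*(l + 3)*(l - 3)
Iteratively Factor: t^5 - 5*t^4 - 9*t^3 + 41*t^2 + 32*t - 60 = (t + 2)*(t^4 - 7*t^3 + 5*t^2 + 31*t - 30) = (t - 3)*(t + 2)*(t^3 - 4*t^2 - 7*t + 10) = (t - 3)*(t - 1)*(t + 2)*(t^2 - 3*t - 10) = (t - 5)*(t - 3)*(t - 1)*(t + 2)*(t + 2)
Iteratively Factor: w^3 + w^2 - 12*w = (w + 4)*(w^2 - 3*w) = w*(w + 4)*(w - 3)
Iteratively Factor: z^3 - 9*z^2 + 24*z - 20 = (z - 5)*(z^2 - 4*z + 4) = (z - 5)*(z - 2)*(z - 2)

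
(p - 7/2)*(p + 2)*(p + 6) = p^3 + 9*p^2/2 - 16*p - 42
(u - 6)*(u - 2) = u^2 - 8*u + 12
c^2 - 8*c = c*(c - 8)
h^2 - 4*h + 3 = (h - 3)*(h - 1)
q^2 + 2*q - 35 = (q - 5)*(q + 7)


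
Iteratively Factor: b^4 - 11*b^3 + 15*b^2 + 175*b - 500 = (b - 5)*(b^3 - 6*b^2 - 15*b + 100) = (b - 5)*(b + 4)*(b^2 - 10*b + 25) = (b - 5)^2*(b + 4)*(b - 5)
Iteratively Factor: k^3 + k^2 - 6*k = (k)*(k^2 + k - 6) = k*(k + 3)*(k - 2)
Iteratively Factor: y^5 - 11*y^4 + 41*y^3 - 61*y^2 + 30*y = (y - 2)*(y^4 - 9*y^3 + 23*y^2 - 15*y) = (y - 3)*(y - 2)*(y^3 - 6*y^2 + 5*y) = (y - 3)*(y - 2)*(y - 1)*(y^2 - 5*y) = (y - 5)*(y - 3)*(y - 2)*(y - 1)*(y)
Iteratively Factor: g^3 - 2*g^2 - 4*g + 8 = (g - 2)*(g^2 - 4) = (g - 2)^2*(g + 2)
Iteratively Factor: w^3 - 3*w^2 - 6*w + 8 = (w - 4)*(w^2 + w - 2) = (w - 4)*(w + 2)*(w - 1)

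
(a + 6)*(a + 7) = a^2 + 13*a + 42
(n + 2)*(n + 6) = n^2 + 8*n + 12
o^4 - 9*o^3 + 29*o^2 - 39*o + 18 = (o - 3)^2*(o - 2)*(o - 1)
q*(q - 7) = q^2 - 7*q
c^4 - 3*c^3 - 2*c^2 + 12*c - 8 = (c - 2)^2*(c - 1)*(c + 2)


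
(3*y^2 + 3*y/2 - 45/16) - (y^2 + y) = 2*y^2 + y/2 - 45/16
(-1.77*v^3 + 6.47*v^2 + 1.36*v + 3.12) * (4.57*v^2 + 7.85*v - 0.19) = -8.0889*v^5 + 15.6734*v^4 + 57.341*v^3 + 23.7051*v^2 + 24.2336*v - 0.5928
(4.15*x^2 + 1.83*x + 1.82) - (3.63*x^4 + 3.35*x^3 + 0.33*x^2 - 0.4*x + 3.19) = -3.63*x^4 - 3.35*x^3 + 3.82*x^2 + 2.23*x - 1.37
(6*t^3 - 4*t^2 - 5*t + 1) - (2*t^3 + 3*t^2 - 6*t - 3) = 4*t^3 - 7*t^2 + t + 4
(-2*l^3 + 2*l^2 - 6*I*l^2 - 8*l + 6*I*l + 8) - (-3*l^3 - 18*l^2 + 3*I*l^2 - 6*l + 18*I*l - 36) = l^3 + 20*l^2 - 9*I*l^2 - 2*l - 12*I*l + 44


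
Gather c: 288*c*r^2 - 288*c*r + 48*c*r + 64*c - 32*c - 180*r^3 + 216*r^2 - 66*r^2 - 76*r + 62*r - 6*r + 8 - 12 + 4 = c*(288*r^2 - 240*r + 32) - 180*r^3 + 150*r^2 - 20*r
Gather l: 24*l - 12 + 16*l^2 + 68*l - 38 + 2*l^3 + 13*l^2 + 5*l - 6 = 2*l^3 + 29*l^2 + 97*l - 56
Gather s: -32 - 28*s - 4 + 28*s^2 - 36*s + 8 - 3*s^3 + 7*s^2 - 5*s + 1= -3*s^3 + 35*s^2 - 69*s - 27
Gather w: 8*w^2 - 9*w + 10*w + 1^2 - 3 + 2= 8*w^2 + w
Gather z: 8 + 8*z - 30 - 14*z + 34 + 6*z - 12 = 0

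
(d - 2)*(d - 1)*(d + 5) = d^3 + 2*d^2 - 13*d + 10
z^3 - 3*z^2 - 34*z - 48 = (z - 8)*(z + 2)*(z + 3)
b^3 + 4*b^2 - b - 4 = (b - 1)*(b + 1)*(b + 4)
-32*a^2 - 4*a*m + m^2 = (-8*a + m)*(4*a + m)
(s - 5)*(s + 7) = s^2 + 2*s - 35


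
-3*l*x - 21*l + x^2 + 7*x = (-3*l + x)*(x + 7)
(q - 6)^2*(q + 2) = q^3 - 10*q^2 + 12*q + 72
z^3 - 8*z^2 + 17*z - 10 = (z - 5)*(z - 2)*(z - 1)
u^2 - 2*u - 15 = (u - 5)*(u + 3)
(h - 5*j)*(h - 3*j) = h^2 - 8*h*j + 15*j^2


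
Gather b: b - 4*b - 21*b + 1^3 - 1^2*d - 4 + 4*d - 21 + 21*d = -24*b + 24*d - 24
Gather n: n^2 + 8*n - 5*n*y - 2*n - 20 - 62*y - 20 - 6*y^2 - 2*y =n^2 + n*(6 - 5*y) - 6*y^2 - 64*y - 40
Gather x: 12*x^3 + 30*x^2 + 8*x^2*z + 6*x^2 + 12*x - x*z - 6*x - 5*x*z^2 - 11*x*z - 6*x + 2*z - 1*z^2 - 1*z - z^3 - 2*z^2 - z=12*x^3 + x^2*(8*z + 36) + x*(-5*z^2 - 12*z) - z^3 - 3*z^2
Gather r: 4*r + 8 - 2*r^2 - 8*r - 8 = -2*r^2 - 4*r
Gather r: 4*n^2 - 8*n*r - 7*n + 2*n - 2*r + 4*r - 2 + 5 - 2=4*n^2 - 5*n + r*(2 - 8*n) + 1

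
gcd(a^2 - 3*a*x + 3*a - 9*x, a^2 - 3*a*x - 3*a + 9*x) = -a + 3*x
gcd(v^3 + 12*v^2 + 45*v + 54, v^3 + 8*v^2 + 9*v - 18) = v^2 + 9*v + 18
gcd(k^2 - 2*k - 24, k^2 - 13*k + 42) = k - 6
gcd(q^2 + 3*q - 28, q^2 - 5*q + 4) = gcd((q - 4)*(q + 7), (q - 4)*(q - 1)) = q - 4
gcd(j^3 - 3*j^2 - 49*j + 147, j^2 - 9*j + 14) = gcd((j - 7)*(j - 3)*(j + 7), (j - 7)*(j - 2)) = j - 7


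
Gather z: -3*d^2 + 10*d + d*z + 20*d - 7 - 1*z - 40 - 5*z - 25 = -3*d^2 + 30*d + z*(d - 6) - 72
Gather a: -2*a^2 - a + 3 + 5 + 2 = -2*a^2 - a + 10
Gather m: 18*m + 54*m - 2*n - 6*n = 72*m - 8*n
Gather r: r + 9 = r + 9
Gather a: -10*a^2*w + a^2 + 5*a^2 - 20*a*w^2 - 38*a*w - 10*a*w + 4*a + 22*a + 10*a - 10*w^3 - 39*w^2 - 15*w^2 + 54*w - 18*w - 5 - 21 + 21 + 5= a^2*(6 - 10*w) + a*(-20*w^2 - 48*w + 36) - 10*w^3 - 54*w^2 + 36*w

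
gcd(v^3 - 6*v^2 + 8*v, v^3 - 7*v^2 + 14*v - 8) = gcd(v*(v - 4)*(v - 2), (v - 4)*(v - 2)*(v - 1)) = v^2 - 6*v + 8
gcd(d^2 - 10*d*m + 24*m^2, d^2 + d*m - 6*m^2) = 1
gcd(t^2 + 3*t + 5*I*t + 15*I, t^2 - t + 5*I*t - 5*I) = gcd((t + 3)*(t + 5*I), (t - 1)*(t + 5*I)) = t + 5*I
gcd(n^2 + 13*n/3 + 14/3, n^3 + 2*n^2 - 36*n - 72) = n + 2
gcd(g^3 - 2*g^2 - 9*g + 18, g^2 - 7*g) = 1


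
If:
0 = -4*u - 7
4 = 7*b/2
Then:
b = 8/7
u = -7/4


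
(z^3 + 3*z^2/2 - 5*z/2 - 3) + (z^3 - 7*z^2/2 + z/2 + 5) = 2*z^3 - 2*z^2 - 2*z + 2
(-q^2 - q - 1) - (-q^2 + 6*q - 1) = -7*q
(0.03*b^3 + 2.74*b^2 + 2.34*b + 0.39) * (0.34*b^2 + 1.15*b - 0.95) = 0.0102*b^5 + 0.9661*b^4 + 3.9181*b^3 + 0.2206*b^2 - 1.7745*b - 0.3705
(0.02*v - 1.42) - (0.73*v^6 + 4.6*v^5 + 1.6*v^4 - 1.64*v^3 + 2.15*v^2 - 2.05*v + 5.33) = -0.73*v^6 - 4.6*v^5 - 1.6*v^4 + 1.64*v^3 - 2.15*v^2 + 2.07*v - 6.75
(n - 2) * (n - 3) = n^2 - 5*n + 6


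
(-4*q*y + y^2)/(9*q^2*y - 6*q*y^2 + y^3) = (-4*q + y)/(9*q^2 - 6*q*y + y^2)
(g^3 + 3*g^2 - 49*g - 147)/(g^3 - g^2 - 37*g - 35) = (g^2 + 10*g + 21)/(g^2 + 6*g + 5)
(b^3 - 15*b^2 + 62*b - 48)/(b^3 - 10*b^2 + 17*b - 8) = (b - 6)/(b - 1)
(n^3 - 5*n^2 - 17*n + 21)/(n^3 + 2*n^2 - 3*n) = (n - 7)/n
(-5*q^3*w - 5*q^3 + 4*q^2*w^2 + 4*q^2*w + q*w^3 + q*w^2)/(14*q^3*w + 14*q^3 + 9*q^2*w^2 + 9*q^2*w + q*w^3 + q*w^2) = (-5*q^2 + 4*q*w + w^2)/(14*q^2 + 9*q*w + w^2)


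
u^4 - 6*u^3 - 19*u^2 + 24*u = u*(u - 8)*(u - 1)*(u + 3)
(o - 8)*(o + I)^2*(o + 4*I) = o^4 - 8*o^3 + 6*I*o^3 - 9*o^2 - 48*I*o^2 + 72*o - 4*I*o + 32*I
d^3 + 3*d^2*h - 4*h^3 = (d - h)*(d + 2*h)^2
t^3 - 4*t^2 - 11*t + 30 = (t - 5)*(t - 2)*(t + 3)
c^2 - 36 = (c - 6)*(c + 6)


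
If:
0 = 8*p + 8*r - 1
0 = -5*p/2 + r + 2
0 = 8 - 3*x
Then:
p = 17/28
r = -27/56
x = 8/3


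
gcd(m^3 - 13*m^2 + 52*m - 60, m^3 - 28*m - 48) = m - 6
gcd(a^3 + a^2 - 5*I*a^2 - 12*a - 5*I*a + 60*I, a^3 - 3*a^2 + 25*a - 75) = a^2 + a*(-3 - 5*I) + 15*I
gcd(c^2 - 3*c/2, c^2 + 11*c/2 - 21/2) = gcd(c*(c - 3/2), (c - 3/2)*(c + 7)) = c - 3/2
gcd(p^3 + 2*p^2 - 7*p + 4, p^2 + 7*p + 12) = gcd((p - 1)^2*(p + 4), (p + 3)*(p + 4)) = p + 4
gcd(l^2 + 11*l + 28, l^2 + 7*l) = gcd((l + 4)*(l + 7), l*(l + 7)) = l + 7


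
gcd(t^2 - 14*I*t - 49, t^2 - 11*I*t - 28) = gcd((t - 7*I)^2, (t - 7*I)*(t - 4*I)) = t - 7*I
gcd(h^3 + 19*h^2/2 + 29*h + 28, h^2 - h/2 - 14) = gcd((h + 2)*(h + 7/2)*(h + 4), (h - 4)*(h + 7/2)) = h + 7/2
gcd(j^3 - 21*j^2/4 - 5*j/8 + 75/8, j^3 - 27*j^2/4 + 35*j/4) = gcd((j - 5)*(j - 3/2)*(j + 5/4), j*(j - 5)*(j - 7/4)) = j - 5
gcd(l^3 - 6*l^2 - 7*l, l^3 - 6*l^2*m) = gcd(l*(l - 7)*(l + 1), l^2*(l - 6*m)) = l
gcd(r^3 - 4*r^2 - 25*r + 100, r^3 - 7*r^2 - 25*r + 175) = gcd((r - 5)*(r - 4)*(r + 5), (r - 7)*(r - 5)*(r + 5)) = r^2 - 25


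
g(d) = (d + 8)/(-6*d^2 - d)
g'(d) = (d + 8)*(12*d + 1)/(-6*d^2 - d)^2 + 1/(-6*d^2 - d)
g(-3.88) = -0.05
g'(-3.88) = -0.04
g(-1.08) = -1.17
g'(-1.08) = -2.53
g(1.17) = -0.98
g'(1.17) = 1.46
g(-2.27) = -0.20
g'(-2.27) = -0.22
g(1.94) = -0.41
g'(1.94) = 0.36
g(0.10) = -50.62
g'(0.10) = 689.84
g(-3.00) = -0.10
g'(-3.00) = -0.09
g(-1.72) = -0.39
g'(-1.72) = -0.54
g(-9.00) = 0.00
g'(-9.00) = 0.00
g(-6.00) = -0.00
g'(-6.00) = -0.00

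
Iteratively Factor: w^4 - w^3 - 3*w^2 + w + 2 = (w - 2)*(w^3 + w^2 - w - 1) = (w - 2)*(w + 1)*(w^2 - 1) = (w - 2)*(w + 1)^2*(w - 1)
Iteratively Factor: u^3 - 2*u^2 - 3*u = (u)*(u^2 - 2*u - 3) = u*(u - 3)*(u + 1)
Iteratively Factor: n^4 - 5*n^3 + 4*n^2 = (n - 4)*(n^3 - n^2) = n*(n - 4)*(n^2 - n) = n*(n - 4)*(n - 1)*(n)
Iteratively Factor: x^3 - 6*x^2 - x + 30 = (x + 2)*(x^2 - 8*x + 15) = (x - 3)*(x + 2)*(x - 5)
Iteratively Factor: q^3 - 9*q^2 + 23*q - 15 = (q - 3)*(q^2 - 6*q + 5) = (q - 3)*(q - 1)*(q - 5)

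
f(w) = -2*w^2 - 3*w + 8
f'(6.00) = -27.00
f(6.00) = -82.00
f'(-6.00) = 21.00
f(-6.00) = -46.00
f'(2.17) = -11.68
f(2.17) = -7.93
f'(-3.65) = 11.60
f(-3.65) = -7.70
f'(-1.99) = 4.96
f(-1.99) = 6.05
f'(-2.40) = 6.60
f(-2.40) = 3.68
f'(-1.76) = 4.04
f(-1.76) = 7.08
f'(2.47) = -12.88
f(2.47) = -11.61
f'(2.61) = -13.44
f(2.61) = -13.45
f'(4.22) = -19.88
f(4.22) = -40.28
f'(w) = -4*w - 3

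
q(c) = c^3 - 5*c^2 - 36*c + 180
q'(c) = 3*c^2 - 10*c - 36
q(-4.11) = 174.07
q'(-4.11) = 55.78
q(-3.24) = 210.14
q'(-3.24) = 27.89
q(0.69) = 153.11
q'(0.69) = -41.47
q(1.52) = 117.24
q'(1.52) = -44.27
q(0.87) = 145.55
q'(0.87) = -42.43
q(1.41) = 122.10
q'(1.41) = -44.14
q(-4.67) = 137.23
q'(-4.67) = 76.13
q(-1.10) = 212.22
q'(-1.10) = -21.37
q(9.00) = 180.00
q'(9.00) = 117.00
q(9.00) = 180.00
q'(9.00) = 117.00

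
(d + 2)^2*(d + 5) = d^3 + 9*d^2 + 24*d + 20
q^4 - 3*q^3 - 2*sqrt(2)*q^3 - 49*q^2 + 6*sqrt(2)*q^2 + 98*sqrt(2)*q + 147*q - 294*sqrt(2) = (q - 7)*(q - 3)*(q + 7)*(q - 2*sqrt(2))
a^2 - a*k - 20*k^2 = (a - 5*k)*(a + 4*k)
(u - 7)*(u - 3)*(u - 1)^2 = u^4 - 12*u^3 + 42*u^2 - 52*u + 21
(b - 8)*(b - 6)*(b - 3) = b^3 - 17*b^2 + 90*b - 144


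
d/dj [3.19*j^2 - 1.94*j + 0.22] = 6.38*j - 1.94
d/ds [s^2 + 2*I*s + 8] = 2*s + 2*I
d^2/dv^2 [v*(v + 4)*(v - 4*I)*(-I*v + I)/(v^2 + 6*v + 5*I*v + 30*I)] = (-2*I*v^6 + v^5*(30 - 36*I) + v^4*(540 - 66*I) + v^3*(3188 + 2166*I) + v^2*(7560 + 11340*I) + v*(21600 + 13320*I) + 26400 - 12960*I)/(v^6 + v^5*(18 + 15*I) + v^4*(33 + 270*I) + v^3*(-1134 + 1495*I) + v^2*(-8100 + 990*I) + v*(-16200 - 13500*I) - 27000*I)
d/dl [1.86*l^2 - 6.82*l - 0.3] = 3.72*l - 6.82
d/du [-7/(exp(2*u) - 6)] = 14*exp(2*u)/(exp(2*u) - 6)^2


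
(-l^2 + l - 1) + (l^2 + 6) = l + 5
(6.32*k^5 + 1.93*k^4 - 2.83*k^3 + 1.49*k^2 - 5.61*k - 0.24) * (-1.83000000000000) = -11.5656*k^5 - 3.5319*k^4 + 5.1789*k^3 - 2.7267*k^2 + 10.2663*k + 0.4392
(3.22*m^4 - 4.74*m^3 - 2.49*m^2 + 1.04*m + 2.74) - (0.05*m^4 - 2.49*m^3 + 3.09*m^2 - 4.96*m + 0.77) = 3.17*m^4 - 2.25*m^3 - 5.58*m^2 + 6.0*m + 1.97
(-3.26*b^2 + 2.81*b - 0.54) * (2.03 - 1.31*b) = 4.2706*b^3 - 10.2989*b^2 + 6.4117*b - 1.0962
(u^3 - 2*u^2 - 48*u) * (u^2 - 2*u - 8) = u^5 - 4*u^4 - 52*u^3 + 112*u^2 + 384*u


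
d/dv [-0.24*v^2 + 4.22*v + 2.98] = 4.22 - 0.48*v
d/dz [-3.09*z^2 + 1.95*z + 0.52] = 1.95 - 6.18*z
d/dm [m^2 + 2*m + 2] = 2*m + 2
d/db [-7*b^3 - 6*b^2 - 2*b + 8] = -21*b^2 - 12*b - 2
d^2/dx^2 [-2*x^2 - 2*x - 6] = -4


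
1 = 1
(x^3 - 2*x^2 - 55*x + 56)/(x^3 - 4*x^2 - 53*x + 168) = (x - 1)/(x - 3)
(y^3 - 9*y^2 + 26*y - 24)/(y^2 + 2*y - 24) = (y^2 - 5*y + 6)/(y + 6)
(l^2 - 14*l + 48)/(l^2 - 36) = (l - 8)/(l + 6)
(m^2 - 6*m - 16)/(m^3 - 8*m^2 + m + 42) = (m - 8)/(m^2 - 10*m + 21)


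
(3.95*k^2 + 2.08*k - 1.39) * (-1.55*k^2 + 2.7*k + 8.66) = -6.1225*k^4 + 7.441*k^3 + 41.9775*k^2 + 14.2598*k - 12.0374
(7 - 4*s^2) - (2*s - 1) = -4*s^2 - 2*s + 8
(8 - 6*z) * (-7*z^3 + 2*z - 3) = 42*z^4 - 56*z^3 - 12*z^2 + 34*z - 24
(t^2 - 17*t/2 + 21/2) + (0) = t^2 - 17*t/2 + 21/2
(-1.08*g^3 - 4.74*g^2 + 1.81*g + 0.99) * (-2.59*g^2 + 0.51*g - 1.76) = 2.7972*g^5 + 11.7258*g^4 - 5.2045*g^3 + 6.7014*g^2 - 2.6807*g - 1.7424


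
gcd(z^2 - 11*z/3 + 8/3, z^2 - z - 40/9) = z - 8/3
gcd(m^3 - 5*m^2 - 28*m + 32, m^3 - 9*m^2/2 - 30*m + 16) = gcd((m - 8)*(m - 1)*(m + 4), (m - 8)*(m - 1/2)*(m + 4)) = m^2 - 4*m - 32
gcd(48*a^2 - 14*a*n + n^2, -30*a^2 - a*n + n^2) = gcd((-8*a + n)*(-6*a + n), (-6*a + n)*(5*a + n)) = 6*a - n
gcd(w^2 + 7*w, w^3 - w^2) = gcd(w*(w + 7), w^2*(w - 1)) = w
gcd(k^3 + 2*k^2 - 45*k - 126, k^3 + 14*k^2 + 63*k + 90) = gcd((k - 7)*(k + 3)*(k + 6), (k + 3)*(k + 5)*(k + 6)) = k^2 + 9*k + 18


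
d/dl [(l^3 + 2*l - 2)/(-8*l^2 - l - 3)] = ((16*l + 1)*(l^3 + 2*l - 2) - (3*l^2 + 2)*(8*l^2 + l + 3))/(8*l^2 + l + 3)^2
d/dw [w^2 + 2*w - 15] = 2*w + 2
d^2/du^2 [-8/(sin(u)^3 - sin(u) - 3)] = 8*(-9*sin(u)^6 + 14*sin(u)^4 - 27*sin(u)^3 - 7*sin(u)^2 + 21*sin(u) + 2)/(sin(u)*cos(u)^2 + 3)^3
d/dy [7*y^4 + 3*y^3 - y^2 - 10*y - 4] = 28*y^3 + 9*y^2 - 2*y - 10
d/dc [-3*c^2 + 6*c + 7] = 6 - 6*c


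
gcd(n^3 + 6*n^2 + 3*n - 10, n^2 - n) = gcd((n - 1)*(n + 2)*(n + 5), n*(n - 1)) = n - 1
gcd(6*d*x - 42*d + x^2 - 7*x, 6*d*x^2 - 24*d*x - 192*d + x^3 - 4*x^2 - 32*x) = 6*d + x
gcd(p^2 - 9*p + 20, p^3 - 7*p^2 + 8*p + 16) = p - 4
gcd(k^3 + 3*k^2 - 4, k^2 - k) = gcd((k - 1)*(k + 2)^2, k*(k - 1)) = k - 1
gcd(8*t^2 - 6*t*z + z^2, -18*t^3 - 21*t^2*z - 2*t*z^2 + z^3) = 1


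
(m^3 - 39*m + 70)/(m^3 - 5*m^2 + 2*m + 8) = (m^2 + 2*m - 35)/(m^2 - 3*m - 4)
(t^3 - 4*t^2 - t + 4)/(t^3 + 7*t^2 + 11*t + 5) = (t^2 - 5*t + 4)/(t^2 + 6*t + 5)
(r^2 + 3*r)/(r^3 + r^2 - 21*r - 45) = r/(r^2 - 2*r - 15)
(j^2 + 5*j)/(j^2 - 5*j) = (j + 5)/(j - 5)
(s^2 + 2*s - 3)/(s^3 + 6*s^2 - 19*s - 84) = (s - 1)/(s^2 + 3*s - 28)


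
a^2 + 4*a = a*(a + 4)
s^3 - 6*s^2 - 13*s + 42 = (s - 7)*(s - 2)*(s + 3)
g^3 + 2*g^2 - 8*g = g*(g - 2)*(g + 4)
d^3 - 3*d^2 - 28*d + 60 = (d - 6)*(d - 2)*(d + 5)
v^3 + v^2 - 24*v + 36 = (v - 3)*(v - 2)*(v + 6)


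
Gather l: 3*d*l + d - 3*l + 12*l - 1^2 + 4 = d + l*(3*d + 9) + 3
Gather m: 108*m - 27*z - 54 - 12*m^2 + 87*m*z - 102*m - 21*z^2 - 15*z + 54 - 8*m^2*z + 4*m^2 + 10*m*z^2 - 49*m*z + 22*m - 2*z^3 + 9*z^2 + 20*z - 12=m^2*(-8*z - 8) + m*(10*z^2 + 38*z + 28) - 2*z^3 - 12*z^2 - 22*z - 12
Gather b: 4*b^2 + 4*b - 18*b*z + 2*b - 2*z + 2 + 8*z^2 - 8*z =4*b^2 + b*(6 - 18*z) + 8*z^2 - 10*z + 2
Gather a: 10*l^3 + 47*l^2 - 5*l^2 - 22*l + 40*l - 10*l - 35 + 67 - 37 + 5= 10*l^3 + 42*l^2 + 8*l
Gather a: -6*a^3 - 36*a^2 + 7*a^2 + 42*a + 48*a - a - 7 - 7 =-6*a^3 - 29*a^2 + 89*a - 14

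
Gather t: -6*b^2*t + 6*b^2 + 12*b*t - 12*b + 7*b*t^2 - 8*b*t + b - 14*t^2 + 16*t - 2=6*b^2 - 11*b + t^2*(7*b - 14) + t*(-6*b^2 + 4*b + 16) - 2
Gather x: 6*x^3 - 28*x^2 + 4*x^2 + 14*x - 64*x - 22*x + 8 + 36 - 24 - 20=6*x^3 - 24*x^2 - 72*x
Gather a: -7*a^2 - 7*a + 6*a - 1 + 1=-7*a^2 - a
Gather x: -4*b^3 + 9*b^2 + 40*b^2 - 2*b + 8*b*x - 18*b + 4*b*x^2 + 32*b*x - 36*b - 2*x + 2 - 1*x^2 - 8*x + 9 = -4*b^3 + 49*b^2 - 56*b + x^2*(4*b - 1) + x*(40*b - 10) + 11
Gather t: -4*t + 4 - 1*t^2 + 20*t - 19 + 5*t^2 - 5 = 4*t^2 + 16*t - 20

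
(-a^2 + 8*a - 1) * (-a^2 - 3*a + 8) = a^4 - 5*a^3 - 31*a^2 + 67*a - 8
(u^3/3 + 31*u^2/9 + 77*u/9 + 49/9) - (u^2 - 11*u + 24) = u^3/3 + 22*u^2/9 + 176*u/9 - 167/9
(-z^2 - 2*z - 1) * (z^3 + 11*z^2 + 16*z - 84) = -z^5 - 13*z^4 - 39*z^3 + 41*z^2 + 152*z + 84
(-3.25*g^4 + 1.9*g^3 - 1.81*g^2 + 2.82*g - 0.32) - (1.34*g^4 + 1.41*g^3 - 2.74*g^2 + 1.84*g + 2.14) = -4.59*g^4 + 0.49*g^3 + 0.93*g^2 + 0.98*g - 2.46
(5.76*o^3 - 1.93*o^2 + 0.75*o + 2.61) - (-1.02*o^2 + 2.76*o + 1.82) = 5.76*o^3 - 0.91*o^2 - 2.01*o + 0.79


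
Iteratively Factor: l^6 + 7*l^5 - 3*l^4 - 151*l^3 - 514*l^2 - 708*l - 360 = (l + 2)*(l^5 + 5*l^4 - 13*l^3 - 125*l^2 - 264*l - 180) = (l - 5)*(l + 2)*(l^4 + 10*l^3 + 37*l^2 + 60*l + 36) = (l - 5)*(l + 2)^2*(l^3 + 8*l^2 + 21*l + 18) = (l - 5)*(l + 2)^2*(l + 3)*(l^2 + 5*l + 6) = (l - 5)*(l + 2)^2*(l + 3)^2*(l + 2)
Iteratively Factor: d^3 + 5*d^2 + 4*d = (d)*(d^2 + 5*d + 4) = d*(d + 1)*(d + 4)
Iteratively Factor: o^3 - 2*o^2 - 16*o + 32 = (o - 4)*(o^2 + 2*o - 8) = (o - 4)*(o - 2)*(o + 4)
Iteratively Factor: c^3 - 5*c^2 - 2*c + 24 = (c - 4)*(c^2 - c - 6) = (c - 4)*(c + 2)*(c - 3)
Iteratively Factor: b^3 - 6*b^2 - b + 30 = (b + 2)*(b^2 - 8*b + 15) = (b - 3)*(b + 2)*(b - 5)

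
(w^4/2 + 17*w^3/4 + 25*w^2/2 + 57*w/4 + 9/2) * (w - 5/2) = w^5/2 + 3*w^4 + 15*w^3/8 - 17*w^2 - 249*w/8 - 45/4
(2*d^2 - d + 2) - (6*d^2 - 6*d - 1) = -4*d^2 + 5*d + 3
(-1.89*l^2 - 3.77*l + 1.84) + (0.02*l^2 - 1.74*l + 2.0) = -1.87*l^2 - 5.51*l + 3.84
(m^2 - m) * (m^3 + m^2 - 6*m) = m^5 - 7*m^3 + 6*m^2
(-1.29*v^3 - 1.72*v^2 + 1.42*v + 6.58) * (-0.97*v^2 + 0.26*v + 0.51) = 1.2513*v^5 + 1.333*v^4 - 2.4825*v^3 - 6.8906*v^2 + 2.435*v + 3.3558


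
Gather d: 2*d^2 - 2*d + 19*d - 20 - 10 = 2*d^2 + 17*d - 30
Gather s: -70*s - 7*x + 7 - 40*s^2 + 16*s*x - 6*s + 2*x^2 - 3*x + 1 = -40*s^2 + s*(16*x - 76) + 2*x^2 - 10*x + 8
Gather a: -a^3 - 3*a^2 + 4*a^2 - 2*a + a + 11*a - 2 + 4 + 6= -a^3 + a^2 + 10*a + 8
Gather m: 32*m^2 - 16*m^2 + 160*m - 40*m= 16*m^2 + 120*m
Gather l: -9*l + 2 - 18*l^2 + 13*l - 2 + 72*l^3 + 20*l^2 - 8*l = 72*l^3 + 2*l^2 - 4*l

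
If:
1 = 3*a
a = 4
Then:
No Solution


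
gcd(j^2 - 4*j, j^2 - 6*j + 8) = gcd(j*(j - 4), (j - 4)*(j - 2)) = j - 4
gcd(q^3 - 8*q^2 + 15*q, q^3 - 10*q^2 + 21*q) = q^2 - 3*q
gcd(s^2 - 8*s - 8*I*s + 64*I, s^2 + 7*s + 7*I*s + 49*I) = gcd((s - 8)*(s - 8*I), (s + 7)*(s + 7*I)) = 1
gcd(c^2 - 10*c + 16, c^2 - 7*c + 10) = c - 2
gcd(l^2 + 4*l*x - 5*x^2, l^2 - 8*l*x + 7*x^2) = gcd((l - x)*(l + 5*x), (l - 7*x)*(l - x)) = -l + x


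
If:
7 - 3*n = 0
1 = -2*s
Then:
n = 7/3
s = -1/2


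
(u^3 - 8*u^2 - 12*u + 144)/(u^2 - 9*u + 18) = (u^2 - 2*u - 24)/(u - 3)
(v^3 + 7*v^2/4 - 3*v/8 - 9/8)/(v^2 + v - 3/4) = (4*v^2 + v - 3)/(2*(2*v - 1))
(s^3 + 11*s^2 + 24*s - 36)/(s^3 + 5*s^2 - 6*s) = (s + 6)/s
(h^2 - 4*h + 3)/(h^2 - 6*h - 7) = (-h^2 + 4*h - 3)/(-h^2 + 6*h + 7)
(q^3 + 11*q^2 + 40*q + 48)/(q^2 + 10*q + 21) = (q^2 + 8*q + 16)/(q + 7)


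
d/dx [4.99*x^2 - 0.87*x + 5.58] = 9.98*x - 0.87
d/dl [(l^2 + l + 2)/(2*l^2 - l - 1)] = (-3*l^2 - 10*l + 1)/(4*l^4 - 4*l^3 - 3*l^2 + 2*l + 1)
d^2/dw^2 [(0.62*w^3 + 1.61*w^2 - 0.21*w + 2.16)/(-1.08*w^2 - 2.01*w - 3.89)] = (-8.88178419700125e-16*w^5 + 7.67962800000001*w^3 - 3.61925999999999*w^2 - 89.718492*w - 51.313348)/(1.259712*w^6 + 7.033392*w^5 + 26.701812*w^4 + 58.787073*w^3 + 96.175971*w^2 + 91.246563*w + 58.863869)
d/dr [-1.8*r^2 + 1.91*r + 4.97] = 1.91 - 3.6*r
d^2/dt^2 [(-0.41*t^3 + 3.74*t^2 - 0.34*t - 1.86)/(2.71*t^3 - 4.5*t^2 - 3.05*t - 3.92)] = (7.105427357601e-15*t^7 + 44.933968*t^6 - 35.3150939999998*t^5 - 5.83083600000003*t^4 + 803.937162*t^3 - 602.343036*t^2 - 273.541656*t + 154.086252)/(19.902511*t^9 - 99.14535*t^8 + 97.433985*t^7 + 45.676884*t^6 + 177.168225*t^5 - 169.31919*t^4 - 226.255793*t^3 - 316.8438*t^2 - 140.60256*t - 60.236288)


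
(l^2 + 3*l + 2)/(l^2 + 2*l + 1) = (l + 2)/(l + 1)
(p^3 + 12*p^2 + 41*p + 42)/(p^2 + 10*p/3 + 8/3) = 3*(p^2 + 10*p + 21)/(3*p + 4)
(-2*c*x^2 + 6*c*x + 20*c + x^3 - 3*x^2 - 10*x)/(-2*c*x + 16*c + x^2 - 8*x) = (x^2 - 3*x - 10)/(x - 8)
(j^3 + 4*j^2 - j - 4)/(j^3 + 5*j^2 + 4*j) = (j - 1)/j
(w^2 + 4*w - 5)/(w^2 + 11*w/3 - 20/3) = 3*(w - 1)/(3*w - 4)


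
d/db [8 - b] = -1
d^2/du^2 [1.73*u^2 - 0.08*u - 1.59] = 3.46000000000000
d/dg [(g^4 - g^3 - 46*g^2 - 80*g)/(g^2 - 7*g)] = 2*(g^3 - 11*g^2 + 7*g + 201)/(g^2 - 14*g + 49)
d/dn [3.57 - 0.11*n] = -0.110000000000000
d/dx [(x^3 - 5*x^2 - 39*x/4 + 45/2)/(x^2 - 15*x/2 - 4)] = (4*x^4 - 60*x^3 + 141*x^2 - 20*x + 831)/(4*x^4 - 60*x^3 + 193*x^2 + 240*x + 64)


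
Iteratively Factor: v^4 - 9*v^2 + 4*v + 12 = (v - 2)*(v^3 + 2*v^2 - 5*v - 6) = (v - 2)*(v + 3)*(v^2 - v - 2) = (v - 2)*(v + 1)*(v + 3)*(v - 2)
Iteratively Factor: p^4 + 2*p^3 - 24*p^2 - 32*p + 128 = (p + 4)*(p^3 - 2*p^2 - 16*p + 32) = (p - 2)*(p + 4)*(p^2 - 16) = (p - 4)*(p - 2)*(p + 4)*(p + 4)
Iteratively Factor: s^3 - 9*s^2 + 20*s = (s - 5)*(s^2 - 4*s) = (s - 5)*(s - 4)*(s)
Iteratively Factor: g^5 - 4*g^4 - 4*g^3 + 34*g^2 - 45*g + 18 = (g - 3)*(g^4 - g^3 - 7*g^2 + 13*g - 6) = (g - 3)*(g + 3)*(g^3 - 4*g^2 + 5*g - 2) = (g - 3)*(g - 1)*(g + 3)*(g^2 - 3*g + 2) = (g - 3)*(g - 2)*(g - 1)*(g + 3)*(g - 1)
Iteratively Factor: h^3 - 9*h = (h - 3)*(h^2 + 3*h) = h*(h - 3)*(h + 3)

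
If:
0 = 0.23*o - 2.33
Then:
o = 10.13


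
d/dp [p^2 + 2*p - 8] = 2*p + 2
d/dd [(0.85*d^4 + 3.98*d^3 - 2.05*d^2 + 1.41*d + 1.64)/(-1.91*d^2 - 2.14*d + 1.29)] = (-3.247*d^5 - 13.0588*d^4 - 12.6484*d^3 + 22.4827*d^2 + 0.9758*d + 5.3285)/(3.6481*d^4 + 8.1748*d^3 - 0.348199999999999*d^2 - 5.5212*d + 1.6641)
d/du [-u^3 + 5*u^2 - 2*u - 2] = -3*u^2 + 10*u - 2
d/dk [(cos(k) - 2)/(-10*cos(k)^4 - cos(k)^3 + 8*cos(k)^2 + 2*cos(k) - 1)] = (-15*(1 - cos(2*k))^2/2 + 53*cos(k)/2 - 23*cos(2*k) + 39*cos(3*k)/2 + 4)*sin(k)/(10*cos(k)^4 + cos(k)^3 - 8*cos(k)^2 - 2*cos(k) + 1)^2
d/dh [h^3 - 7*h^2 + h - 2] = 3*h^2 - 14*h + 1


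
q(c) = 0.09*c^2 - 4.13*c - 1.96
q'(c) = 0.18*c - 4.13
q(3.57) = -15.56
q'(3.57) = -3.49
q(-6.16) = 26.90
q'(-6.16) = -5.24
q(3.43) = -15.07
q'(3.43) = -3.51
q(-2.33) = 8.15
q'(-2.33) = -4.55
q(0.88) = -5.52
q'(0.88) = -3.97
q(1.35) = -7.37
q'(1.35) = -3.89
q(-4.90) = 20.44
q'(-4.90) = -5.01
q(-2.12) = 7.20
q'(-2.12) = -4.51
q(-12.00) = 60.56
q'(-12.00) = -6.29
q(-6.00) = 26.06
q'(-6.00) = -5.21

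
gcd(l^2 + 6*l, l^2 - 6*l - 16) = 1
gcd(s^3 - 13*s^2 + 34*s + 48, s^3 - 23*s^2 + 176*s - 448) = s - 8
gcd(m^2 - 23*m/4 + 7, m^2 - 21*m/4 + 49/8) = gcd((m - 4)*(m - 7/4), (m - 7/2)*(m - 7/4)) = m - 7/4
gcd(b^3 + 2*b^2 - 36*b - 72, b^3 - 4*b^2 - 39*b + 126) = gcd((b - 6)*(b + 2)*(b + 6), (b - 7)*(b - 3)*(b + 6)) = b + 6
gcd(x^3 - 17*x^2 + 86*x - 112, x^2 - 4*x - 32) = x - 8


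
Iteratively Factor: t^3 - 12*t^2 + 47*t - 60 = (t - 5)*(t^2 - 7*t + 12) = (t - 5)*(t - 3)*(t - 4)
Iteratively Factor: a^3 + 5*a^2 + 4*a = (a + 4)*(a^2 + a) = a*(a + 4)*(a + 1)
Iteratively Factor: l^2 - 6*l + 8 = (l - 4)*(l - 2)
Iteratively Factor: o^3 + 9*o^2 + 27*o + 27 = (o + 3)*(o^2 + 6*o + 9) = (o + 3)^2*(o + 3)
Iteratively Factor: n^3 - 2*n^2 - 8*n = (n + 2)*(n^2 - 4*n) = (n - 4)*(n + 2)*(n)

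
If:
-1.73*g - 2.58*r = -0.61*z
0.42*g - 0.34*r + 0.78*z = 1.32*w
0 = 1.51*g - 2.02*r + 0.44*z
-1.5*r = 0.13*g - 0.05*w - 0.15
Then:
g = 0.01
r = 0.11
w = 0.25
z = 0.47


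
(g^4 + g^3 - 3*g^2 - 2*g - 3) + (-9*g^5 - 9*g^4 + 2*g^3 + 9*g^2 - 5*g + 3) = -9*g^5 - 8*g^4 + 3*g^3 + 6*g^2 - 7*g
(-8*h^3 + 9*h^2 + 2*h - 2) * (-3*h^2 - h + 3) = 24*h^5 - 19*h^4 - 39*h^3 + 31*h^2 + 8*h - 6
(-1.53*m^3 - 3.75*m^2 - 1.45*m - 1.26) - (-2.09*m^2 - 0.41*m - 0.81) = -1.53*m^3 - 1.66*m^2 - 1.04*m - 0.45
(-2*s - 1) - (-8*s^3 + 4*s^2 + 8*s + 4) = 8*s^3 - 4*s^2 - 10*s - 5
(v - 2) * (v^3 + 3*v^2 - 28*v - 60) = v^4 + v^3 - 34*v^2 - 4*v + 120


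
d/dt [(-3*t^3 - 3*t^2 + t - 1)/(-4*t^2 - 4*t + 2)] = (6*t^4 + 12*t^3 - t^2 - 10*t - 1)/(2*(4*t^4 + 8*t^3 - 4*t + 1))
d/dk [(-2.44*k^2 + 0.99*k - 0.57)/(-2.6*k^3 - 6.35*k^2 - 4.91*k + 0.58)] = (-6.344*k^4 + 5.148*k^3 + 13.8209*k^2 - 10.0694*k - 2.2245)/(6.76*k^6 + 33.02*k^5 + 65.8545*k^4 + 59.341*k^3 + 16.7421*k^2 - 5.6956*k + 0.3364)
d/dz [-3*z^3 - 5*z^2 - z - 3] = -9*z^2 - 10*z - 1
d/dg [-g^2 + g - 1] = 1 - 2*g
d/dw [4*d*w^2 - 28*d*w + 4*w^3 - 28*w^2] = 8*d*w - 28*d + 12*w^2 - 56*w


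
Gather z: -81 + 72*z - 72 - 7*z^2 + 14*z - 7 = -7*z^2 + 86*z - 160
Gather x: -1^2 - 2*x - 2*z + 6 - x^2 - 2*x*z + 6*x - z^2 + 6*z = -x^2 + x*(4 - 2*z) - z^2 + 4*z + 5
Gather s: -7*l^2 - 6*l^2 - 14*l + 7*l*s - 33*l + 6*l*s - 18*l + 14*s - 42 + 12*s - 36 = -13*l^2 - 65*l + s*(13*l + 26) - 78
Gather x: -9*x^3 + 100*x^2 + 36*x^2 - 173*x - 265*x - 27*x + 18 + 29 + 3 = -9*x^3 + 136*x^2 - 465*x + 50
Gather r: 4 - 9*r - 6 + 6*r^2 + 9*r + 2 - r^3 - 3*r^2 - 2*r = -r^3 + 3*r^2 - 2*r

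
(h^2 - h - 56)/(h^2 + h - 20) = (h^2 - h - 56)/(h^2 + h - 20)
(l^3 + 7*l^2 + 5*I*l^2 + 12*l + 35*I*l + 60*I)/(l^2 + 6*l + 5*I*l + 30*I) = (l^2 + 7*l + 12)/(l + 6)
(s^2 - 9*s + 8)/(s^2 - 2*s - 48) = (s - 1)/(s + 6)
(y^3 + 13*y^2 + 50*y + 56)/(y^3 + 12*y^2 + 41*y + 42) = (y + 4)/(y + 3)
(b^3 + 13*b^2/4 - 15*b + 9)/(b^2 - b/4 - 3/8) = 2*(b^2 + 4*b - 12)/(2*b + 1)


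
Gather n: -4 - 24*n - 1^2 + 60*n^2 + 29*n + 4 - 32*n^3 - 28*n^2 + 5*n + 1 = -32*n^3 + 32*n^2 + 10*n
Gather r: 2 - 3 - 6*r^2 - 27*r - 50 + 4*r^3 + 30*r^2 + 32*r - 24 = 4*r^3 + 24*r^2 + 5*r - 75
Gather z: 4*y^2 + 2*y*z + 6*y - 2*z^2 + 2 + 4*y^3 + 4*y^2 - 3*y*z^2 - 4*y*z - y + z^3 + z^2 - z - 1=4*y^3 + 8*y^2 + 5*y + z^3 + z^2*(-3*y - 1) + z*(-2*y - 1) + 1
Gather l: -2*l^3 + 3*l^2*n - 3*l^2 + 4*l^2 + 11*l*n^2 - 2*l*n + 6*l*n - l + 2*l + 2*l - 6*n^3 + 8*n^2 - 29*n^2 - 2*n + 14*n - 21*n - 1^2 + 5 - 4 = -2*l^3 + l^2*(3*n + 1) + l*(11*n^2 + 4*n + 3) - 6*n^3 - 21*n^2 - 9*n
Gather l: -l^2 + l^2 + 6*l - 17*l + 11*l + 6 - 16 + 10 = 0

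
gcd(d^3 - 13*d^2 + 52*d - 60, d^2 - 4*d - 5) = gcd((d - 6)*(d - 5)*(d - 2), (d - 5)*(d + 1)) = d - 5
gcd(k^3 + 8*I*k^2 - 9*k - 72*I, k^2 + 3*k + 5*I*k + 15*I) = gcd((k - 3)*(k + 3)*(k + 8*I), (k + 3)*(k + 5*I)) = k + 3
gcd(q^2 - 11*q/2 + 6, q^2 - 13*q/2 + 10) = q - 4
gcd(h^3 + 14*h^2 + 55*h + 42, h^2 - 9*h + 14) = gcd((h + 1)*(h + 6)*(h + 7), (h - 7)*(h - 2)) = 1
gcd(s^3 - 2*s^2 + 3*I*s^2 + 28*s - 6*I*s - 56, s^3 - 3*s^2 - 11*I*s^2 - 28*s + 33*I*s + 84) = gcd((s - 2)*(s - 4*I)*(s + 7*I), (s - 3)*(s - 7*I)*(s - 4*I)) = s - 4*I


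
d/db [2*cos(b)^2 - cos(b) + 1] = (1 - 4*cos(b))*sin(b)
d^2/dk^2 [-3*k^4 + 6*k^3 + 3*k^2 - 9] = -36*k^2 + 36*k + 6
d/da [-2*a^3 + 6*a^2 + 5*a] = -6*a^2 + 12*a + 5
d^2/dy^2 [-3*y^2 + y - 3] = -6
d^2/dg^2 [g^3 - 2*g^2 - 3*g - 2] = 6*g - 4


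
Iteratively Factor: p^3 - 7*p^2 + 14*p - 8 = (p - 2)*(p^2 - 5*p + 4) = (p - 4)*(p - 2)*(p - 1)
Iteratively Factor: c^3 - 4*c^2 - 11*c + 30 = (c - 2)*(c^2 - 2*c - 15) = (c - 2)*(c + 3)*(c - 5)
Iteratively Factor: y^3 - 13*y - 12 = (y + 3)*(y^2 - 3*y - 4) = (y + 1)*(y + 3)*(y - 4)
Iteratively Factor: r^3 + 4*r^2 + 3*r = (r + 1)*(r^2 + 3*r) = r*(r + 1)*(r + 3)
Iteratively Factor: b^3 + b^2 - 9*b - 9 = (b - 3)*(b^2 + 4*b + 3) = (b - 3)*(b + 1)*(b + 3)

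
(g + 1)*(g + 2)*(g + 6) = g^3 + 9*g^2 + 20*g + 12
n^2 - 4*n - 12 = (n - 6)*(n + 2)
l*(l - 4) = l^2 - 4*l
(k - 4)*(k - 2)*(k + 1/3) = k^3 - 17*k^2/3 + 6*k + 8/3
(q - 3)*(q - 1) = q^2 - 4*q + 3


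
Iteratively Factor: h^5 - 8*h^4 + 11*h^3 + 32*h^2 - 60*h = (h + 2)*(h^4 - 10*h^3 + 31*h^2 - 30*h) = h*(h + 2)*(h^3 - 10*h^2 + 31*h - 30) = h*(h - 2)*(h + 2)*(h^2 - 8*h + 15) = h*(h - 3)*(h - 2)*(h + 2)*(h - 5)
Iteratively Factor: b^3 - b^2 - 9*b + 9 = (b - 1)*(b^2 - 9) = (b - 3)*(b - 1)*(b + 3)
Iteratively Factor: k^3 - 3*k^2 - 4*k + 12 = (k - 2)*(k^2 - k - 6) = (k - 2)*(k + 2)*(k - 3)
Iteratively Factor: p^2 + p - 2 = (p - 1)*(p + 2)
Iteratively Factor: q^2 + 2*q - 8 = (q + 4)*(q - 2)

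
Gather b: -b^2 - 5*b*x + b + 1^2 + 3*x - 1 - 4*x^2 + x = -b^2 + b*(1 - 5*x) - 4*x^2 + 4*x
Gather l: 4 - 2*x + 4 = 8 - 2*x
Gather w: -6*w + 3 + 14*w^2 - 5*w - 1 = 14*w^2 - 11*w + 2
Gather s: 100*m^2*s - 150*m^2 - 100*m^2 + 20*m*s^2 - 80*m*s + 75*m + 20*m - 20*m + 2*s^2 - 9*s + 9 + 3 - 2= -250*m^2 + 75*m + s^2*(20*m + 2) + s*(100*m^2 - 80*m - 9) + 10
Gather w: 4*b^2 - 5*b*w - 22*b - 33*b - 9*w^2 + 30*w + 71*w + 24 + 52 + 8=4*b^2 - 55*b - 9*w^2 + w*(101 - 5*b) + 84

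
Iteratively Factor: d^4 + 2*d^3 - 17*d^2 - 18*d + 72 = (d + 4)*(d^3 - 2*d^2 - 9*d + 18) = (d - 3)*(d + 4)*(d^2 + d - 6) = (d - 3)*(d + 3)*(d + 4)*(d - 2)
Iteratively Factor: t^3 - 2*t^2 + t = (t - 1)*(t^2 - t) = t*(t - 1)*(t - 1)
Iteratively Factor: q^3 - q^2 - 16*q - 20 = (q + 2)*(q^2 - 3*q - 10) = (q + 2)^2*(q - 5)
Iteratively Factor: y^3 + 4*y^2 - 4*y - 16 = (y + 4)*(y^2 - 4) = (y - 2)*(y + 4)*(y + 2)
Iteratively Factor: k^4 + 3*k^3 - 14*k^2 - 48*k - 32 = (k + 1)*(k^3 + 2*k^2 - 16*k - 32) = (k + 1)*(k + 2)*(k^2 - 16) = (k + 1)*(k + 2)*(k + 4)*(k - 4)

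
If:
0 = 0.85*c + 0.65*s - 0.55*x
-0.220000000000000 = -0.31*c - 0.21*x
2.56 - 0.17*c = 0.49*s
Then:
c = -1.96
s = 5.91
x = 3.95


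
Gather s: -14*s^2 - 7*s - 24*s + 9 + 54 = -14*s^2 - 31*s + 63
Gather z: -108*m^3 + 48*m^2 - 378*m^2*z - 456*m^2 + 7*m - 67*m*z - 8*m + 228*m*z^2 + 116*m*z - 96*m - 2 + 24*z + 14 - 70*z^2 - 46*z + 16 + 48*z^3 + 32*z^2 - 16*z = -108*m^3 - 408*m^2 - 97*m + 48*z^3 + z^2*(228*m - 38) + z*(-378*m^2 + 49*m - 38) + 28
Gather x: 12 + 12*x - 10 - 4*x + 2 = 8*x + 4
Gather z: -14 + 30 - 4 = 12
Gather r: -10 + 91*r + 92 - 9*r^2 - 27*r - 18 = -9*r^2 + 64*r + 64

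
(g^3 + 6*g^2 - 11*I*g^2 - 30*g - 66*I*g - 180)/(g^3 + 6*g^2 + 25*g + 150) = (g - 6*I)/(g + 5*I)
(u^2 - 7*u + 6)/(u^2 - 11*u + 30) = (u - 1)/(u - 5)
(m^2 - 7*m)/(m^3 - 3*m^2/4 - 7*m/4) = 4*(7 - m)/(-4*m^2 + 3*m + 7)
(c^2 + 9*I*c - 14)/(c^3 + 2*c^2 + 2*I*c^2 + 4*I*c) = (c + 7*I)/(c*(c + 2))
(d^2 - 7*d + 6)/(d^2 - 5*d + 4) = (d - 6)/(d - 4)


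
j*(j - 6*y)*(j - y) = j^3 - 7*j^2*y + 6*j*y^2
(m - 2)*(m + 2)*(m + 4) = m^3 + 4*m^2 - 4*m - 16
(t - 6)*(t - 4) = t^2 - 10*t + 24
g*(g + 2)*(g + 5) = g^3 + 7*g^2 + 10*g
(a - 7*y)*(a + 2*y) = a^2 - 5*a*y - 14*y^2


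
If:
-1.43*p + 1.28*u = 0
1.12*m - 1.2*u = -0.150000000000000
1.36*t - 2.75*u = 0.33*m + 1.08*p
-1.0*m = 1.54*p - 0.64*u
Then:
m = -0.05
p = 0.07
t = 0.19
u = 0.07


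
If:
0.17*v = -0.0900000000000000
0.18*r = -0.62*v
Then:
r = 1.82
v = -0.53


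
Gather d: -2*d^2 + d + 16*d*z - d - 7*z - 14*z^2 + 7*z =-2*d^2 + 16*d*z - 14*z^2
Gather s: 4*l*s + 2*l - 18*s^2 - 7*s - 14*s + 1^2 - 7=2*l - 18*s^2 + s*(4*l - 21) - 6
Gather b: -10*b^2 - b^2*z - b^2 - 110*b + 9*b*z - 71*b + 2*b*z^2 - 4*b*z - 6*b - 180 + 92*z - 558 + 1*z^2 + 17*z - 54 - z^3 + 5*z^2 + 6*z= b^2*(-z - 11) + b*(2*z^2 + 5*z - 187) - z^3 + 6*z^2 + 115*z - 792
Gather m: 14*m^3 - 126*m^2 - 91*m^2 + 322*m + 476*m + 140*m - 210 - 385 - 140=14*m^3 - 217*m^2 + 938*m - 735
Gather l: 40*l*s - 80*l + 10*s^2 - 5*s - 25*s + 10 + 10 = l*(40*s - 80) + 10*s^2 - 30*s + 20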